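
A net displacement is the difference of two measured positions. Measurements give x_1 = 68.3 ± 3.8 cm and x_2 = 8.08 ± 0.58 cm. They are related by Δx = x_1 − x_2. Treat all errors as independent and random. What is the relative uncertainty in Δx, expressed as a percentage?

For a sum/difference, combine absolute errors in quadrature:
  (δx_1)² = 14.4;  (δx_2)² = 0.336
δΔx = √(14.8) = 3.84 cm
Δx = 60.2 cm, so δΔx/Δx = 3.84/60.2 = 0.0638.

6.38%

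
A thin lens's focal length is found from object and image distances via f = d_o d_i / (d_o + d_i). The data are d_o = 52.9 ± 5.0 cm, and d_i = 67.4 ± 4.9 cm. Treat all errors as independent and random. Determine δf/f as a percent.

∂f/∂d_o = (d_i/(d_o+d_i))² = 0.314;  ∂f/∂d_i = (d_o/(d_o+d_i))² = 0.193
δf = √((∂f/∂d_o · δd_o)² + (∂f/∂d_i · δd_i)²) = √(2.46 + 0.898) = 1.83 cm
f = 29.6 cm, so δf/f = 1.83/29.6 = 0.0619.

6.19%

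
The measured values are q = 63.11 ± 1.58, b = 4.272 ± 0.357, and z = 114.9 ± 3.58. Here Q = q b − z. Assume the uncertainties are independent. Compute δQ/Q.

Let p = q·b = 269.6. δp/p = √((1·δq/q)² + (1·δb/b)²) = √(0.000627 + 0.00698) = 0.0872, so δp = 23.5.
Q = p − z: δQ = √(δp² + δz²) = √(553 + 12.8) = 23.8
Q = 154.7, so δQ/Q = 23.8/154.7 = 0.154.

0.154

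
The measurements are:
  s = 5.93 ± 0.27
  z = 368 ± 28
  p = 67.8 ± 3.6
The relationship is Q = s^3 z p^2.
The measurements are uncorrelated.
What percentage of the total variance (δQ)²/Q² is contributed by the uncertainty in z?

16.2%

(δQ/Q)² = (3·δs/s)² + (1·δz/z)² + (2·δp/p)²
  s term: (3×0.0455)² = 0.0187
  z term: (1×0.0761)² = 0.00579
  p term: (2×0.0531)² = 0.0113
Total = 0.0357. Share from z = 0.00579/0.0357 = 0.162.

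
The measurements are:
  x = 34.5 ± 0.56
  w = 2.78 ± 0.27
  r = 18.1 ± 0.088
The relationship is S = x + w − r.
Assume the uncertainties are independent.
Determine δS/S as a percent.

3.27%

S is a linear combination, so absolute uncertainties add in quadrature:
  (δx)² = 0.314;  (δw)² = 0.0729;  (δr)² = 0.00774
δS = √(0.394) = 0.628
S = 19.2, so δS/S = 0.628/19.2 = 0.0327.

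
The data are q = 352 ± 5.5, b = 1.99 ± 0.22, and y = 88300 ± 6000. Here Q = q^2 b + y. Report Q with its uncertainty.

(3.35 ± 0.290) × 10^5

Let p = q^2·b = 2.47e+05. δp/p = √((2·δq/q)² + (1·δb/b)²) = √(0.000977 + 0.0122) = 0.115, so δp = 28300.
Q = p + y: δQ = √(δp² + δy²) = √(8.02e+08 + 3.6e+07) = 29000
Q = 3.35e+05.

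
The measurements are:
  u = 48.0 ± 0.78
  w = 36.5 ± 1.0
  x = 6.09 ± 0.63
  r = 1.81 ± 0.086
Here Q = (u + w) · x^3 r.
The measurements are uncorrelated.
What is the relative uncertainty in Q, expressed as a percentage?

31.4%

Let h = u + w = 84.5. δh = √(δu² + δw²) = √(0.608 + 1.00) = 1.27, so δh/h = 0.0150.
Q is then a monomial in h, x, r:
δQ/Q = √((δh/h)² + (3·δx/x)² + (1·δr/r)²) = √(0.000225 + 0.0963 + 0.00226) = 0.314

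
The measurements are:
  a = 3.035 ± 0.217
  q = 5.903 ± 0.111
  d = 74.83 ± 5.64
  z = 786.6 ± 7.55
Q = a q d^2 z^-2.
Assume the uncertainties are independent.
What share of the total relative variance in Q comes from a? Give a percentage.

(δQ/Q)² = (1·δa/a)² + (1·δq/q)² + (2·δd/d)² + (-2·δz/z)²
  a term: (1×0.0715)² = 0.00511
  q term: (1×0.0188)² = 0.000354
  d term: (2×0.0754)² = 0.0227
  z term: (-2×0.00960)² = 0.000369
Total = 0.0286. Share from a = 0.00511/0.0286 = 0.179.

17.9%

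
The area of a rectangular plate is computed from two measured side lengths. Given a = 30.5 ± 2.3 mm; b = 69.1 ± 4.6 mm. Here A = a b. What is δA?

For a monomial A ∝ a, b, fractional errors add in quadrature:
  (1·δa/a)² = (1×0.0754)² = 0.00569;  (1·δb/b)² = (1×0.0666)² = 0.00443
δA/A = √(0.0101) = 0.101
A = 2110 mm^2, so δA = 0.101 × 2110 = 212 mm^2.

212 mm^2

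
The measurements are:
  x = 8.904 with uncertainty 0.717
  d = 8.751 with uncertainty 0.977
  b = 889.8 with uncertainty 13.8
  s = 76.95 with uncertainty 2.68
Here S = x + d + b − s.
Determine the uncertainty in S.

S is a linear combination, so absolute uncertainties add in quadrature:
  (δx)² = 0.514;  (δd)² = 0.955;  (δb)² = 190;  (δs)² = 7.18
δS = √(199) = 14.1

14.1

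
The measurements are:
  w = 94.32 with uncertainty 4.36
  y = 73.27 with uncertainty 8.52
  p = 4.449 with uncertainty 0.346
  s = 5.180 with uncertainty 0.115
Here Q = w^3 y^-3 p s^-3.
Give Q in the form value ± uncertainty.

Q is a product of powers, so relative uncertainties combine in quadrature:
  (3·δw/w)² = (3×0.0462)² = 0.0192;  (-3·δy/y)² = (-3×0.116)² = 0.122;  (1·δp/p)² = (1×0.0778)² = 0.00605;  (-3·δs/s)² = (-3×0.0222)² = 0.00444
δQ/Q = √(0.151) = 0.389
Q = 0.06828, so δQ = 0.389 × 0.06828 = 0.0266.

0.06828 ± 0.0266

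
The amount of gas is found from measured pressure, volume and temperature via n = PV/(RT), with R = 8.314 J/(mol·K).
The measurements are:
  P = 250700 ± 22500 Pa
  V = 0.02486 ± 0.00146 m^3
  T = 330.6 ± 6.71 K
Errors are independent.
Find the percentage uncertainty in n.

Since n is a product/quotient, work with relative uncertainties:
  (1·δP/P)² = (1×0.0897)² = 0.00805;  (1·δV/V)² = (1×0.0587)² = 0.00345;  (-1·δT/T)² = (-1×0.0203)² = 0.000412
δn/n = √(0.0119) = 0.109

10.9%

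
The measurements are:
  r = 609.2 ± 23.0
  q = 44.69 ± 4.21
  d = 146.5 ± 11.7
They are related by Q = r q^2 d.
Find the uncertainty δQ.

3.71e+07

Each factor contributes (exponent × relative error)² to (δQ/Q)²:
  (1·δr/r)² = (1×0.0378)² = 0.00143;  (2·δq/q)² = (2×0.0942)² = 0.0355;  (1·δd/d)² = (1×0.0799)² = 0.00638
δQ/Q = √(0.0433) = 0.208
Q = 1.782e+08, so δQ = 0.208 × 1.782e+08 = 3.71e+07.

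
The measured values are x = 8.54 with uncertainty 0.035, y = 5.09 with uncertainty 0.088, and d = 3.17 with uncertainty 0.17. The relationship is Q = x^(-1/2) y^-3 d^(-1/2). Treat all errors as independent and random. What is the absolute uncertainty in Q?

Q is a product of powers, so relative uncertainties combine in quadrature:
  (−½·δx/x)² = (-0.5×0.00410)² = 4.2e-06;  (-3·δy/y)² = (-3×0.0173)² = 0.00269;  (−½·δd/d)² = (-0.5×0.0536)² = 0.000719
δQ/Q = √(0.00341) = 0.0584
Q = 0.00146, so δQ = 0.0584 × 0.00146 = 8.51e-05.

8.51e-05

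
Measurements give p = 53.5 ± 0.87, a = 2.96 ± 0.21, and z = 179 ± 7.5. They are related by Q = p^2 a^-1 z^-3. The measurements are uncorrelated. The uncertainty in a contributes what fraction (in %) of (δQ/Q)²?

23.0%

(δQ/Q)² = (2·δp/p)² + (-1·δa/a)² + (-3·δz/z)²
  p term: (2×0.0163)² = 0.00106
  a term: (-1×0.0709)² = 0.00503
  z term: (-3×0.0419)² = 0.0158
Total = 0.0219. Share from a = 0.00503/0.0219 = 0.230.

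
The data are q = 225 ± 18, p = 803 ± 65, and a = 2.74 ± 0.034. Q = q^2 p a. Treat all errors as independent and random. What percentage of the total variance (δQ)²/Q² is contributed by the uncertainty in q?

(δQ/Q)² = (2·δq/q)² + (1·δp/p)² + (1·δa/a)²
  q term: (2×0.0800)² = 0.0256
  p term: (1×0.0809)² = 0.00655
  a term: (1×0.0124)² = 0.000154
Total = 0.0323. Share from q = 0.0256/0.0323 = 0.792.

79.2%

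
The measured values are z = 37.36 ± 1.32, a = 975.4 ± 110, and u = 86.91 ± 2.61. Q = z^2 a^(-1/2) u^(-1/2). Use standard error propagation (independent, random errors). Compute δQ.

0.439

Relative error in a monomial: (δQ/Q)² = Σ (nᵢ · δxᵢ/xᵢ)².
  (2·δz/z)² = (2×0.0353)² = 0.00499;  (−½·δa/a)² = (-0.5×0.113)² = 0.00318;  (−½·δu/u)² = (-0.5×0.0300)² = 0.000225
δQ/Q = √(0.00840) = 0.0916
Q = 4.794, so δQ = 0.0916 × 4.794 = 0.439.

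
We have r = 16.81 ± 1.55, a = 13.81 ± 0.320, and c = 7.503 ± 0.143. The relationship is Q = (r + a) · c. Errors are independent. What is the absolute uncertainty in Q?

Let u = r + a = 30.62. δu = √(δr² + δa²) = √(2.40 + 0.102) = 1.58, so δu/u = 0.0517.
Q is then a monomial in u, c:
δQ/Q = √((δu/u)² + (1·δc/c)²) = √(0.00267 + 0.000363) = 0.0551
Q = 229.7, so δQ = 0.0551 × 229.7 = 12.7.

12.7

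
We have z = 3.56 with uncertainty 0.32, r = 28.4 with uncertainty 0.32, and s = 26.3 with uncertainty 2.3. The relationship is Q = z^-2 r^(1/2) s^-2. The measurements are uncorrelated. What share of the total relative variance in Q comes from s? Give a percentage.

(δQ/Q)² = (-2·δz/z)² + (½·δr/r)² + (-2·δs/s)²
  z term: (-2×0.0899)² = 0.0323
  r term: (0.5×0.0113)² = 3.17e-05
  s term: (-2×0.0875)² = 0.0306
Total = 0.0629. Share from s = 0.0306/0.0629 = 0.486.

48.6%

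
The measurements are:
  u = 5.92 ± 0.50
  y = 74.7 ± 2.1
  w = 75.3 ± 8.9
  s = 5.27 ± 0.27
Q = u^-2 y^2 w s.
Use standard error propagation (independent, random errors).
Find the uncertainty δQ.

13900

Products/powers → add relative errors in quadrature, weighted by exponent:
  (-2·δu/u)² = (-2×0.0845)² = 0.0285;  (2·δy/y)² = (2×0.0281)² = 0.00316;  (1·δw/w)² = (1×0.118)² = 0.0140;  (1·δs/s)² = (1×0.0512)² = 0.00262
δQ/Q = √(0.0483) = 0.220
Q = 63200, so δQ = 0.220 × 63200 = 13900.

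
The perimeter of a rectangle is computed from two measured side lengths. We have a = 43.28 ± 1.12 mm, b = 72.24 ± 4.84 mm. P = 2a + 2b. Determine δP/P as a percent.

4.30%

Absolute uncertainties add in quadrature for a linear combination:
  (2·δa)² = 5.02;  (2·δb)² = 93.7
δP = √(98.7) = 9.94 mm
P = 231.0 mm, so δP/P = 9.94/231.0 = 0.0430.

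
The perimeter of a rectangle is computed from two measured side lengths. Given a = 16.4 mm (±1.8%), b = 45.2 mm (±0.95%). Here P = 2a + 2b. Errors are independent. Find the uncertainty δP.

Each term contributes (cᵢ δxᵢ)² to (δP)²:
  (2·δa)² = 0.349;  (2·δb)² = 0.738
δP = √(1.09) = 1.04 mm

1.04 mm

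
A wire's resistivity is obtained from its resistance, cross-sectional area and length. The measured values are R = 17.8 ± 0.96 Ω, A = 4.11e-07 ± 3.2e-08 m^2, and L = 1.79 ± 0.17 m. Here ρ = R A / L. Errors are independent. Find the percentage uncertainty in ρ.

ρ is a product of powers, so relative uncertainties combine in quadrature:
  (1·δR/R)² = (1×0.0539)² = 0.00291;  (1·δA/A)² = (1×0.0779)² = 0.00606;  (-1·δL/L)² = (-1×0.0950)² = 0.00902
δρ/ρ = √(0.0180) = 0.134

13.4%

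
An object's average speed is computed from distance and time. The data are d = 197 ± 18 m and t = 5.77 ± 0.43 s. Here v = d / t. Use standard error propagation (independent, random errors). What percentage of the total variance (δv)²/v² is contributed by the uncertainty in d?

60.1%

(δv/v)² = (1·δd/d)² + (-1·δt/t)²
  d term: (1×0.0914)² = 0.00835
  t term: (-1×0.0745)² = 0.00555
Total = 0.0139. Share from d = 0.00835/0.0139 = 0.601.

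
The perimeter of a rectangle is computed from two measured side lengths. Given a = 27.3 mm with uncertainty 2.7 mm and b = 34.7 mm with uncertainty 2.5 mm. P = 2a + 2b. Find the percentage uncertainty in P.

5.93%

Sums and differences: (δP)² = Σ (cᵢ δxᵢ)².
  (2·δa)² = 29.2;  (2·δb)² = 25.0
δP = √(54.2) = 7.36 mm
P = 124 mm, so δP/P = 7.36/124 = 0.0593.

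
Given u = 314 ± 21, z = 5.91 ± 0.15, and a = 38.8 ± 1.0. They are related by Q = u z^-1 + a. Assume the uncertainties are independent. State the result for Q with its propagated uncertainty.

Let p = u·z^-1 = 53.1. δp/p = √((1·δu/u)² + (-1·δz/z)²) = √(0.00447 + 0.000644) = 0.0715, so δp = 3.80.
Q = p + a: δQ = √(δp² + δa²) = √(14.4 + 1.00) = 3.93
Q = 91.9.

91.9 ± 3.93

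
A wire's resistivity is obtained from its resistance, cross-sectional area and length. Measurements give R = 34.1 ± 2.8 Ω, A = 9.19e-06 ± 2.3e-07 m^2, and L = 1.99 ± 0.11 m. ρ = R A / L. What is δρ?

Each factor contributes (exponent × relative error)² to (δρ/ρ)²:
  (1·δR/R)² = (1×0.0821)² = 0.00674;  (1·δA/A)² = (1×0.0250)² = 0.000626;  (-1·δL/L)² = (-1×0.0553)² = 0.00306
δρ/ρ = √(0.0104) = 0.102
ρ = 0.000157 Ω·m, so δρ = 0.102 × 0.000157 = 1.61e-05 Ω·m.

1.61e-05 Ω·m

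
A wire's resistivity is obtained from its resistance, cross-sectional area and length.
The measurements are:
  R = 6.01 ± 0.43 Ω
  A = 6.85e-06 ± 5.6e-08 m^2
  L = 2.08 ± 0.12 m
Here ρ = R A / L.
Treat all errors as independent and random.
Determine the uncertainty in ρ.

1.83e-06 Ω·m

For a monomial ρ ∝ R, A, L^-1, fractional errors add in quadrature:
  (1·δR/R)² = (1×0.0715)² = 0.00512;  (1·δA/A)² = (1×0.00818)² = 6.68e-05;  (-1·δL/L)² = (-1×0.0577)² = 0.00333
δρ/ρ = √(0.00851) = 0.0923
ρ = 1.98e-05 Ω·m, so δρ = 0.0923 × 1.98e-05 = 1.83e-06 Ω·m.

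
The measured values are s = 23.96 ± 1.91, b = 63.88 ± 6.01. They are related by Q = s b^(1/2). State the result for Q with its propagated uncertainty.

Since Q is a product/quotient, work with relative uncertainties:
  (1·δs/s)² = (1×0.0797)² = 0.00635;  (½·δb/b)² = (0.5×0.0941)² = 0.00221
δQ/Q = √(0.00857) = 0.0926
Q = 191.5, so δQ = 0.0926 × 191.5 = 17.7.

191.5 ± 17.7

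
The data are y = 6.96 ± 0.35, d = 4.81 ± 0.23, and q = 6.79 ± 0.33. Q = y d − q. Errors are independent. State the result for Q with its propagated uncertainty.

Let p = y·d = 33.5. δp/p = √((1·δy/y)² + (1·δd/d)²) = √(0.00253 + 0.00229) = 0.0694, so δp = 2.32.
Q = p − q: δQ = √(δp² + δq²) = √(5.40 + 0.109) = 2.35
Q = 26.7.

26.7 ± 2.35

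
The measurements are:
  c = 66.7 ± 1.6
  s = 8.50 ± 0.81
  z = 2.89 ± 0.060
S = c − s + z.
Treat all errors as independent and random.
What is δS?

1.79

Each term contributes (cᵢ δxᵢ)² to (δS)²:
  (δc)² = 2.56;  (δs)² = 0.656;  (δz)² = 0.00360
δS = √(3.22) = 1.79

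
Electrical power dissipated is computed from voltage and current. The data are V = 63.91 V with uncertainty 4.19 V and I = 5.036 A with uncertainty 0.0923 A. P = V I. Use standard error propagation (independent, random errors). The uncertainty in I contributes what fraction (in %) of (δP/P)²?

7.25%

(δP/P)² = (1·δV/V)² + (1·δI/I)²
  V term: (1×0.0656)² = 0.00430
  I term: (1×0.0183)² = 0.000336
Total = 0.00463. Share from I = 0.000336/0.00463 = 0.0725.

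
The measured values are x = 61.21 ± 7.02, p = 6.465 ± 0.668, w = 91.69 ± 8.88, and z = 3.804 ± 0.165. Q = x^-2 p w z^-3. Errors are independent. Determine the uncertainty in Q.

0.000860

For a monomial Q ∝ x^-2, p, w, z^-3, fractional errors add in quadrature:
  (-2·δx/x)² = (-2×0.115)² = 0.0526;  (1·δp/p)² = (1×0.103)² = 0.0107;  (1·δw/w)² = (1×0.0968)² = 0.00938;  (-3·δz/z)² = (-3×0.0434)² = 0.0169
δQ/Q = √(0.0896) = 0.299
Q = 0.002874, so δQ = 0.299 × 0.002874 = 0.000860.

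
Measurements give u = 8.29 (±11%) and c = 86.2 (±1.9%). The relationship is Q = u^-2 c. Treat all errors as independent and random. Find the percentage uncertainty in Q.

Q is a product of powers, so relative uncertainties combine in quadrature:
  (-2·δu/u)² = (-2×0.110)² = 0.0484;  (1·δc/c)² = (1×0.0190)² = 0.000361
δQ/Q = √(0.0488) = 0.221

22.1%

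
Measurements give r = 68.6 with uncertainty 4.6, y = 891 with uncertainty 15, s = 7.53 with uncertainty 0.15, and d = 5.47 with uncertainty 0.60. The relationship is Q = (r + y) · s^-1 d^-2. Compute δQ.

Let u = r + y = 960. δu = √(δr² + δy²) = √(21.2 + 225) = 15.7, so δu/u = 0.0164.
Q is then a monomial in u, s, d:
δQ/Q = √((δu/u)² + (-1·δs/s)² + (-2·δd/d)²) = √(0.000267 + 0.000397 + 0.0481) = 0.221
Q = 4.26, so δQ = 0.221 × 4.26 = 0.941.

0.941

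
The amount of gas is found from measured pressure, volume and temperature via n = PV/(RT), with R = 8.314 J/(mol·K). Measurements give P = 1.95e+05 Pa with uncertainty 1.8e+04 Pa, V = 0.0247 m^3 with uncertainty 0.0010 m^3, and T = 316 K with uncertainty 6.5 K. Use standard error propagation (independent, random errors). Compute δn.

0.189 mol

Products/powers → add relative errors in quadrature, weighted by exponent:
  (1·δP/P)² = (1×0.0923)² = 0.00852;  (1·δV/V)² = (1×0.0405)² = 0.00164;  (-1·δT/T)² = (-1×0.0206)² = 0.000423
δn/n = √(0.0106) = 0.103
n = 1.83 mol, so δn = 0.103 × 1.83 = 0.189 mol.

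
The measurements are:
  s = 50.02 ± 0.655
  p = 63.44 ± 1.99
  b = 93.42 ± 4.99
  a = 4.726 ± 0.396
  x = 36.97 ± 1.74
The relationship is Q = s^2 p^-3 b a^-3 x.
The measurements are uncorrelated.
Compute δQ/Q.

0.279

Q is a product of powers, so relative uncertainties combine in quadrature:
  (2·δs/s)² = (2×0.0131)² = 0.000686;  (-3·δp/p)² = (-3×0.0314)² = 0.00886;  (1·δb/b)² = (1×0.0534)² = 0.00285;  (-3·δa/a)² = (-3×0.0838)² = 0.0632;  (1·δx/x)² = (1×0.0471)² = 0.00222
δQ/Q = √(0.0778) = 0.279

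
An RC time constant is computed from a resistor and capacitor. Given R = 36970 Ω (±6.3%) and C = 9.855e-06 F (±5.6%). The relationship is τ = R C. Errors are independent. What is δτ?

0.0307 s

Since τ is a product/quotient, work with relative uncertainties:
  (1·δR/R)² = (1×0.0630)² = 0.00397;  (1·δC/C)² = (1×0.0560)² = 0.00314
δτ/τ = √(0.00711) = 0.0843
τ = 0.3643 s, so δτ = 0.0843 × 0.3643 = 0.0307 s.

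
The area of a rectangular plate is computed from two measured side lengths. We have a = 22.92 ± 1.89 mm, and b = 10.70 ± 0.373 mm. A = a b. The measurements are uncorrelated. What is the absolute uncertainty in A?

Relative error in a monomial: (δA/A)² = Σ (nᵢ · δxᵢ/xᵢ)².
  (1·δa/a)² = (1×0.0825)² = 0.00680;  (1·δb/b)² = (1×0.0349)² = 0.00122
δA/A = √(0.00801) = 0.0895
A = 245.2 mm^2, so δA = 0.0895 × 245.2 = 22.0 mm^2.

22.0 mm^2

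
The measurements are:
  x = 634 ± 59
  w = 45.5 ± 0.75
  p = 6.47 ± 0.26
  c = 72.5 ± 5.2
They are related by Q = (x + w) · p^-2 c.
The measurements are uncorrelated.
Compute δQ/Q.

Let u = x + w = 680. δu = √(δx² + δw²) = √(3480 + 0.562) = 59.0, so δu/u = 0.0868.
Q is then a monomial in u, p, c:
δQ/Q = √((δu/u)² + (-2·δp/p)² + (1·δc/c)²) = √(0.00754 + 0.00646 + 0.00514) = 0.138

0.138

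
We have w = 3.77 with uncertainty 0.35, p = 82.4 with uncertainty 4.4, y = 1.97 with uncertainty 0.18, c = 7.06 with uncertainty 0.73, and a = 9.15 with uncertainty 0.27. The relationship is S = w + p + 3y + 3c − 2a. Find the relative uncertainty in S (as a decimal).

0.0525

S is a linear combination, so absolute uncertainties add in quadrature:
  (δw)² = 0.122;  (δp)² = 19.4;  (3·δy)² = 0.292;  (3·δc)² = 4.80;  (2·δa)² = 0.292
δS = √(24.9) = 4.99
S = 95.0, so δS/S = 4.99/95.0 = 0.0525.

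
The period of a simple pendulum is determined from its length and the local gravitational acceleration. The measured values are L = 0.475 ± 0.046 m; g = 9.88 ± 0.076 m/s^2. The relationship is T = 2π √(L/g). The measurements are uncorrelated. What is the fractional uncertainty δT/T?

Each factor contributes (exponent × relative error)² to (δT/T)²:
  (½·δL/L)² = (0.5×0.0968)² = 0.00234;  (−½·δg/g)² = (-0.5×0.00769)² = 1.48e-05
δT/T = √(0.00236) = 0.0486

0.0486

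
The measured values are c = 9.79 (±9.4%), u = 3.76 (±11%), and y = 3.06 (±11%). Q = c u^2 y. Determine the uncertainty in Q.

Q is a product of powers, so relative uncertainties combine in quadrature:
  (1·δc/c)² = (1×0.0940)² = 0.00884;  (2·δu/u)² = (2×0.110)² = 0.0484;  (1·δy/y)² = (1×0.110)² = 0.0121
δQ/Q = √(0.0693) = 0.263
Q = 424, so δQ = 0.263 × 424 = 112.

112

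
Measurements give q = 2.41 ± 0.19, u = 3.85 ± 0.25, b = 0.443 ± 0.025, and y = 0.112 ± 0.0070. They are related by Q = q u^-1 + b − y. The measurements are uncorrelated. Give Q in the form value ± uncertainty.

Let p = q·u^-1 = 0.626. δp/p = √((1·δq/q)² + (-1·δu/u)²) = √(0.00622 + 0.00422) = 0.102, so δp = 0.0639.
Q = p + b − y: δQ = √(δp² + δb² + δy²) = √(0.00409 + 0.000625 + 4.9e-05) = 0.0690
Q = 0.957.

0.957 ± 0.0690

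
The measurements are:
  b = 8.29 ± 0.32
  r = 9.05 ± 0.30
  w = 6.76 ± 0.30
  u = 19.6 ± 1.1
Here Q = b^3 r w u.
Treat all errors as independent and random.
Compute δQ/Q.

For a monomial Q ∝ b^3, r, w, u, fractional errors add in quadrature:
  (3·δb/b)² = (3×0.0386)² = 0.0134;  (1·δr/r)² = (1×0.0331)² = 0.00110;  (1·δw/w)² = (1×0.0444)² = 0.00197;  (1·δu/u)² = (1×0.0561)² = 0.00315
δQ/Q = √(0.0196) = 0.140

0.140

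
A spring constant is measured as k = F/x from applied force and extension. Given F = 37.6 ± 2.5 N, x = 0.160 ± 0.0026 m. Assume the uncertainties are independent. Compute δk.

16.1 N/m

For a monomial k ∝ F, x^-1, fractional errors add in quadrature:
  (1·δF/F)² = (1×0.0665)² = 0.00442;  (-1·δx/x)² = (-1×0.0163)² = 0.000264
δk/k = √(0.00468) = 0.0684
k = 235 N/m, so δk = 0.0684 × 235 = 16.1 N/m.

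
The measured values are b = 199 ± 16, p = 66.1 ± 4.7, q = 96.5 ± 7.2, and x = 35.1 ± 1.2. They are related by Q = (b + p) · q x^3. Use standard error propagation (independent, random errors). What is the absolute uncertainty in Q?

1.57e+08

Let u = b + p = 265. δu = √(δb² + δp²) = √(256 + 22.1) = 16.7, so δu/u = 0.0629.
Q is then a monomial in u, q, x:
δQ/Q = √((δu/u)² + (1·δq/q)² + (3·δx/x)²) = √(0.00396 + 0.00557 + 0.0105) = 0.142
Q = 1.11e+09, so δQ = 0.142 × 1.11e+09 = 1.57e+08.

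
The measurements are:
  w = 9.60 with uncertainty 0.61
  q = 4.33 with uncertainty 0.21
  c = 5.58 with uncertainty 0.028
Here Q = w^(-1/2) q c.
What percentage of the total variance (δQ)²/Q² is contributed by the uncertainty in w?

29.8%

(δQ/Q)² = (−½·δw/w)² + (1·δq/q)² + (1·δc/c)²
  w term: (-0.5×0.0635)² = 0.00101
  q term: (1×0.0485)² = 0.00235
  c term: (1×0.00502)² = 2.52e-05
Total = 0.00339. Share from w = 0.00101/0.00339 = 0.298.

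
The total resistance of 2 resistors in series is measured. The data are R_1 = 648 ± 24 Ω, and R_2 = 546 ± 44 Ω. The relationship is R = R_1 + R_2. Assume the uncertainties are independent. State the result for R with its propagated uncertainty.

1190 ± 50.1 Ω

Each term contributes (cᵢ δxᵢ)² to (δR)²:
  (δR_1)² = 576;  (δR_2)² = 1940
δR = √(2510) = 50.1 Ω
R = 1190 Ω.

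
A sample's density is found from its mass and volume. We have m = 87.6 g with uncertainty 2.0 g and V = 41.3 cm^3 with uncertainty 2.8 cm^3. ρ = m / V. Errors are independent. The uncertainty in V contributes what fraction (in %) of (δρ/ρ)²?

(δρ/ρ)² = (1·δm/m)² + (-1·δV/V)²
  m term: (1×0.0228)² = 0.000521
  V term: (-1×0.0678)² = 0.00460
Total = 0.00512. Share from V = 0.00460/0.00512 = 0.898.

89.8%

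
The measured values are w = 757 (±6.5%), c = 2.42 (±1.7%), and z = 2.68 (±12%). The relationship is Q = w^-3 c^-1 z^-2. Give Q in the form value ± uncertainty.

(1.33 ± 0.411) × 10^-10

Each factor contributes (exponent × relative error)² to (δQ/Q)²:
  (-3·δw/w)² = (-3×0.0650)² = 0.0380;  (-1·δc/c)² = (-1×0.0170)² = 0.000289;  (-2·δz/z)² = (-2×0.120)² = 0.0576
δQ/Q = √(0.0959) = 0.310
Q = 1.33e-10, so δQ = 0.310 × 1.33e-10 = 4.11e-11.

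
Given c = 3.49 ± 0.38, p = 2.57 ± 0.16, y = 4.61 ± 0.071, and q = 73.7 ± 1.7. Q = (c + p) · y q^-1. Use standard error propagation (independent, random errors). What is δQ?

0.0279

Let u = c + p = 6.06. δu = √(δc² + δp²) = √(0.144 + 0.0256) = 0.412, so δu/u = 0.0680.
Q is then a monomial in u, y, q:
δQ/Q = √((δu/u)² + (1·δy/y)² + (-1·δq/q)²) = √(0.00463 + 0.000237 + 0.000532) = 0.0735
Q = 0.379, so δQ = 0.0735 × 0.379 = 0.0279.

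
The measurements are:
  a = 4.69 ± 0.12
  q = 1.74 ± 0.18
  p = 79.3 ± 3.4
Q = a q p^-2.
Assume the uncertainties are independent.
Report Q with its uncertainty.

0.00130 ± 0.000178

Since Q is a product/quotient, work with relative uncertainties:
  (1·δa/a)² = (1×0.0256)² = 0.000655;  (1·δq/q)² = (1×0.103)² = 0.0107;  (-2·δp/p)² = (-2×0.0429)² = 0.00735
δQ/Q = √(0.0187) = 0.137
Q = 0.00130, so δQ = 0.137 × 0.00130 = 0.000178.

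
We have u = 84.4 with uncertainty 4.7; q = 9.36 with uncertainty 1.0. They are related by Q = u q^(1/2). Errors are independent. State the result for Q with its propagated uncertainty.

258 ± 19.9

Relative error in a monomial: (δQ/Q)² = Σ (nᵢ · δxᵢ/xᵢ)².
  (1·δu/u)² = (1×0.0557)² = 0.00310;  (½·δq/q)² = (0.5×0.107)² = 0.00285
δQ/Q = √(0.00595) = 0.0772
Q = 258, so δQ = 0.0772 × 258 = 19.9.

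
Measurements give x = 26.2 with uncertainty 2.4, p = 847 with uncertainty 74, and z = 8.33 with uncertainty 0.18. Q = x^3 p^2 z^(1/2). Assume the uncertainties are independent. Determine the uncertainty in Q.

Relative error in a monomial: (δQ/Q)² = Σ (nᵢ · δxᵢ/xᵢ)².
  (3·δx/x)² = (3×0.0916)² = 0.0755;  (2·δp/p)² = (2×0.0874)² = 0.0305;  (½·δz/z)² = (0.5×0.0216)² = 0.000117
δQ/Q = √(0.106) = 0.326
Q = 3.72e+10, so δQ = 0.326 × 3.72e+10 = 1.21e+10.

1.21e+10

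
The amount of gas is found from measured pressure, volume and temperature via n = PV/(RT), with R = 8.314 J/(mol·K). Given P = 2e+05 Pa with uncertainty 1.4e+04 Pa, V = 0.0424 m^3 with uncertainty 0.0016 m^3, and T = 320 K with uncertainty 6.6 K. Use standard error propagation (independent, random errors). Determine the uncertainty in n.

0.262 mol

For a monomial n ∝ P, V, T^-1, fractional errors add in quadrature:
  (1·δP/P)² = (1×0.0700)² = 0.00490;  (1·δV/V)² = (1×0.0377)² = 0.00142;  (-1·δT/T)² = (-1×0.0206)² = 0.000425
δn/n = √(0.00675) = 0.0822
n = 3.19 mol, so δn = 0.0822 × 3.19 = 0.262 mol.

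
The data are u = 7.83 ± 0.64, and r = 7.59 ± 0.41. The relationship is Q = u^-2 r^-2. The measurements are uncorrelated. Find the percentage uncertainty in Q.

For a monomial Q ∝ u^-2, r^-2, fractional errors add in quadrature:
  (-2·δu/u)² = (-2×0.0817)² = 0.0267;  (-2·δr/r)² = (-2×0.0540)² = 0.0117
δQ/Q = √(0.0384) = 0.196

19.6%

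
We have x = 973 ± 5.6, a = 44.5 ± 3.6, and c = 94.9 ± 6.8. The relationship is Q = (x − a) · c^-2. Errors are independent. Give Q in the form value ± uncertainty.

Let u = x − a = 928. δu = √(δx² + δa²) = √(31.4 + 13.0) = 6.66, so δu/u = 0.00717.
Q is then a monomial in u, c:
δQ/Q = √((δu/u)² + (-2·δc/c)²) = √(5.14e-05 + 0.0205) = 0.143
Q = 0.103, so δQ = 0.143 × 0.103 = 0.0148.

0.103 ± 0.0148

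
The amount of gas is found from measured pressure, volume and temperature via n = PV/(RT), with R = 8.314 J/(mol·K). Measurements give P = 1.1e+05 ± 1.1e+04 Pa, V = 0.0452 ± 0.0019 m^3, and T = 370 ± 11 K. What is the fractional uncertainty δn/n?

n is a product of powers, so relative uncertainties combine in quadrature:
  (1·δP/P)² = (1×0.100)² = 0.0100;  (1·δV/V)² = (1×0.0420)² = 0.00177;  (-1·δT/T)² = (-1×0.0297)² = 0.000884
δn/n = √(0.0127) = 0.112

0.112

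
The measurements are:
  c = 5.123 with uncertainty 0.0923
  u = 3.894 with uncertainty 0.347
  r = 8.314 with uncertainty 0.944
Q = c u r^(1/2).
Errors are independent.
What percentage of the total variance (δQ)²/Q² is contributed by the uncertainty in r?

(δQ/Q)² = (1·δc/c)² + (1·δu/u)² + (½·δr/r)²
  c term: (1×0.0180)² = 0.000325
  u term: (1×0.0891)² = 0.00794
  r term: (0.5×0.114)² = 0.00322
Total = 0.0115. Share from r = 0.00322/0.0115 = 0.281.

28.1%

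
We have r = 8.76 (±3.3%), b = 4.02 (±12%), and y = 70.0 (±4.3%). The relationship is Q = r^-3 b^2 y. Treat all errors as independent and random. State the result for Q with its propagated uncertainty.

1.68 ± 0.443

Q is a product of powers, so relative uncertainties combine in quadrature:
  (-3·δr/r)² = (-3×0.0330)² = 0.00980;  (2·δb/b)² = (2×0.120)² = 0.0576;  (1·δy/y)² = (1×0.0430)² = 0.00185
δQ/Q = √(0.0692) = 0.263
Q = 1.68, so δQ = 0.263 × 1.68 = 0.443.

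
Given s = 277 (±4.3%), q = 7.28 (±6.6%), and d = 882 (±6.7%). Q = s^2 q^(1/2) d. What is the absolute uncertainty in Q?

Since Q is a product/quotient, work with relative uncertainties:
  (2·δs/s)² = (2×0.0430)² = 0.00740;  (½·δq/q)² = (0.5×0.0660)² = 0.00109;  (1·δd/d)² = (1×0.0670)² = 0.00449
δQ/Q = √(0.0130) = 0.114
Q = 1.83e+08, so δQ = 0.114 × 1.83e+08 = 2.08e+07.

2.08e+07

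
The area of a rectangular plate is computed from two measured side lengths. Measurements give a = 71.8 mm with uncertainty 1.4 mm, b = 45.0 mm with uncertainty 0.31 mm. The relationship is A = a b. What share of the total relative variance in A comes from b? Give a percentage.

(δA/A)² = (1·δa/a)² + (1·δb/b)²
  a term: (1×0.0195)² = 0.000380
  b term: (1×0.00689)² = 4.75e-05
Total = 0.000428. Share from b = 4.75e-05/0.000428 = 0.111.

11.1%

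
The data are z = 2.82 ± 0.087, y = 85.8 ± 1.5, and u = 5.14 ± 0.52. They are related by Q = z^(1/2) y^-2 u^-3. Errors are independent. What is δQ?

For a monomial Q ∝ z^(1/2), y^-2, u^-3, fractional errors add in quadrature:
  (½·δz/z)² = (0.5×0.0309)² = 0.000238;  (-2·δy/y)² = (-2×0.0175)² = 0.00122;  (-3·δu/u)² = (-3×0.101)² = 0.0921
δQ/Q = √(0.0936) = 0.306
Q = 1.68e-06, so δQ = 0.306 × 1.68e-06 = 5.14e-07.

5.14e-07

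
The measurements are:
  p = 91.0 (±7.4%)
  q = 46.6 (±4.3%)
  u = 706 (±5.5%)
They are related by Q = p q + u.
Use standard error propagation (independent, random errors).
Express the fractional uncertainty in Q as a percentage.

7.38%

Let w = p·q = 4240. δw/w = √((1·δp/p)² + (1·δq/q)²) = √(0.00548 + 0.00185) = 0.0856, so δw = 363.
Q = w + u: δQ = √(δw² + δu²) = √(1.32e+05 + 1510) = 365
Q = 4950, so δQ/Q = 365/4950 = 0.0738.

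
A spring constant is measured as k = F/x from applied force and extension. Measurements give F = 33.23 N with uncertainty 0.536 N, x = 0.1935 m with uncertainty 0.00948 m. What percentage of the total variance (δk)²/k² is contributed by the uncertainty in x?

(δk/k)² = (1·δF/F)² + (-1·δx/x)²
  F term: (1×0.0161)² = 0.000260
  x term: (-1×0.0490)² = 0.00240
Total = 0.00266. Share from x = 0.00240/0.00266 = 0.902.

90.2%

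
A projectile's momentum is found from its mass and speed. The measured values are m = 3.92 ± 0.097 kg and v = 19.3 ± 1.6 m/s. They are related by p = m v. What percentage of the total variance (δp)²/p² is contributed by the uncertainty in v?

(δp/p)² = (1·δm/m)² + (1·δv/v)²
  m term: (1×0.0247)² = 0.000612
  v term: (1×0.0829)² = 0.00687
Total = 0.00748. Share from v = 0.00687/0.00748 = 0.918.

91.8%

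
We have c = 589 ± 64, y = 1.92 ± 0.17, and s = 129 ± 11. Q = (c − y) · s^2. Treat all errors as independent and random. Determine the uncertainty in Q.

Let u = c − y = 587. δu = √(δc² + δy²) = √(4100 + 0.0289) = 64.0, so δu/u = 0.109.
Q is then a monomial in u, s:
δQ/Q = √((δu/u)² + (2·δs/s)²) = √(0.0119 + 0.0291) = 0.202
Q = 9.77e+06, so δQ = 0.202 × 9.77e+06 = 1.98e+06.

1.98e+06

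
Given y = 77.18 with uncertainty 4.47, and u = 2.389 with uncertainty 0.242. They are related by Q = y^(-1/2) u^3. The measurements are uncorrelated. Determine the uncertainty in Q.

0.474

Since Q is a product/quotient, work with relative uncertainties:
  (−½·δy/y)² = (-0.5×0.0579)² = 0.000839;  (3·δu/u)² = (3×0.101)² = 0.0924
δQ/Q = √(0.0932) = 0.305
Q = 1.552, so δQ = 0.305 × 1.552 = 0.474.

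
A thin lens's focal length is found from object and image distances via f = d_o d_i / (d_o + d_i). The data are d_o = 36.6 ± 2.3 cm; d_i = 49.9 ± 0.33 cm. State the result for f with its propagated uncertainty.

∂f/∂d_o = (d_i/(d_o+d_i))² = 0.333;  ∂f/∂d_i = (d_o/(d_o+d_i))² = 0.179
δf = √((∂f/∂d_o · δd_o)² + (∂f/∂d_i · δd_i)²) = √(0.586 + 0.00349) = 0.768 cm
f = 21.1 cm.

21.1 ± 0.768 cm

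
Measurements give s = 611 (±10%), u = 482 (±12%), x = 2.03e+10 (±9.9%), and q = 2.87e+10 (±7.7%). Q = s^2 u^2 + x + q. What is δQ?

Let p = s^2·u^2 = 8.67e+10. δp/p = √((2·δs/s)² + (2·δu/u)²) = √(0.0400 + 0.0576) = 0.312, so δp = 2.71e+10.
Q = p + x + q: δQ = √(δp² + δx² + δq²) = √(7.34e+20 + 4.04e+18 + 4.88e+18) = 2.73e+10

2.73e+10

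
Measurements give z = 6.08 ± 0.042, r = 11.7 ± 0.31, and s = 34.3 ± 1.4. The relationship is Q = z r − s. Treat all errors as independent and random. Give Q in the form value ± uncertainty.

36.8 ± 2.40

Let p = z·r = 71.1. δp/p = √((1·δz/z)² + (1·δr/r)²) = √(4.77e-05 + 0.000702) = 0.0274, so δp = 1.95.
Q = p − s: δQ = √(δp² + δs²) = √(3.79 + 1.96) = 2.40
Q = 36.8.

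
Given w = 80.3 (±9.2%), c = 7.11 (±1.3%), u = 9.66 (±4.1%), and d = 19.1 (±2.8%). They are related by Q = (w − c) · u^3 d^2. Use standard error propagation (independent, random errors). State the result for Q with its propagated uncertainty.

Let h = w − c = 73.2. δh = √(δw² + δc²) = √(54.6 + 0.00854) = 7.39, so δh/h = 0.101.
Q is then a monomial in h, u, d:
δQ/Q = √((δh/h)² + (3·δu/u)² + (2·δd/d)²) = √(0.0102 + 0.0151 + 0.00314) = 0.169
Q = 2.41e+07, so δQ = 0.169 × 2.41e+07 = 4.06e+06.

(2.41 ± 0.406) × 10^7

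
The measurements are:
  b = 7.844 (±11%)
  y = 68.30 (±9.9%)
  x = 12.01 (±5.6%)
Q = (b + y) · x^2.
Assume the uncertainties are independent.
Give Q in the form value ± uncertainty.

Let u = b + y = 76.14. δu = √(δb² + δy²) = √(0.744 + 45.7) = 6.82, so δu/u = 0.0895.
Q is then a monomial in u, x:
δQ/Q = √((δu/u)² + (2·δx/x)²) = √(0.00801 + 0.0125) = 0.143
Q = 10980, so δQ = 0.143 × 10980 = 1570.

10980 ± 1570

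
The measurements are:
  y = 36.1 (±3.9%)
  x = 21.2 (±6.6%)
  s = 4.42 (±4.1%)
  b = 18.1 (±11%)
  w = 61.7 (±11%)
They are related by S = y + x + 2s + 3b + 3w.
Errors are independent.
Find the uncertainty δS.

21.3

For a sum/difference, combine absolute errors in quadrature:
  (δy)² = 1.98;  (δx)² = 1.96;  (2·δs)² = 0.131;  (3·δb)² = 35.7;  (3·δw)² = 415
δS = √(454) = 21.3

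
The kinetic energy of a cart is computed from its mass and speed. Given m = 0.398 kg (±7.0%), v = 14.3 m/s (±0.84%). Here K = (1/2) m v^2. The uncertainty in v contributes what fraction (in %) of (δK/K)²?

5.45%

(δK/K)² = (1·δm/m)² + (2·δv/v)²
  m term: (1×0.0700)² = 0.00490
  v term: (2×0.00840)² = 0.000282
Total = 0.00518. Share from v = 0.000282/0.00518 = 0.0545.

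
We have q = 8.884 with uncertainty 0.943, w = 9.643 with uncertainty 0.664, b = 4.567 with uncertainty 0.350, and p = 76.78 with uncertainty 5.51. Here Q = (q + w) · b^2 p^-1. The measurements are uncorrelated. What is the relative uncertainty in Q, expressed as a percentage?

Let u = q + w = 18.53. δu = √(δq² + δw²) = √(0.889 + 0.441) = 1.15, so δu/u = 0.0623.
Q is then a monomial in u, b, p:
δQ/Q = √((δu/u)² + (2·δb/b)² + (-1·δp/p)²) = √(0.00388 + 0.0235 + 0.00515) = 0.180

18.0%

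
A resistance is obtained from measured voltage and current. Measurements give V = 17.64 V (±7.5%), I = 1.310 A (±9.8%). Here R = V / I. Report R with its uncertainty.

13.47 ± 1.66 Ω

For a monomial R ∝ V, I^-1, fractional errors add in quadrature:
  (1·δV/V)² = (1×0.0750)² = 0.00562;  (-1·δI/I)² = (-1×0.0980)² = 0.00960
δR/R = √(0.0152) = 0.123
R = 13.47 Ω, so δR = 0.123 × 13.47 = 1.66 Ω.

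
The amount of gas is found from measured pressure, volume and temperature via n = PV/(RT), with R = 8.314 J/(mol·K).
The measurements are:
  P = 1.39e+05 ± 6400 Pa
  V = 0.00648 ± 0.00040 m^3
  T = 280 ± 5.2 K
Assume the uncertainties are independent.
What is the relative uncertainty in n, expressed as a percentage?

Relative error in a monomial: (δn/n)² = Σ (nᵢ · δxᵢ/xᵢ)².
  (1·δP/P)² = (1×0.0460)² = 0.00212;  (1·δV/V)² = (1×0.0617)² = 0.00381;  (-1·δT/T)² = (-1×0.0186)² = 0.000345
δn/n = √(0.00628) = 0.0792

7.92%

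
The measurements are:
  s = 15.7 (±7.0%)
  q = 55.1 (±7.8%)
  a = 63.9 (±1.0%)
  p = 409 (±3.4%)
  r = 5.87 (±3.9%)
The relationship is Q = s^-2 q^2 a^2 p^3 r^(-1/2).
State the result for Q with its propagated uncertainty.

(1.42 ± 0.333) × 10^12

Relative error in a monomial: (δQ/Q)² = Σ (nᵢ · δxᵢ/xᵢ)².
  (-2·δs/s)² = (-2×0.0700)² = 0.0196;  (2·δq/q)² = (2×0.0780)² = 0.0243;  (2·δa/a)² = (2×0.0100)² = 0.000400;  (3·δp/p)² = (3×0.0340)² = 0.0104;  (−½·δr/r)² = (-0.5×0.0390)² = 0.000380
δQ/Q = √(0.0551) = 0.235
Q = 1.42e+12, so δQ = 0.235 × 1.42e+12 = 3.33e+11.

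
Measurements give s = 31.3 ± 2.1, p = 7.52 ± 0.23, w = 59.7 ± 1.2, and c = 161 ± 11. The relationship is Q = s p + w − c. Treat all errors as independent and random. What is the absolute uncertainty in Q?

20.6

Let h = s·p = 235. δh/h = √((1·δs/s)² + (1·δp/p)²) = √(0.00450 + 0.000935) = 0.0737, so δh = 17.4.
Q = h + w − c: δQ = √(δh² + δw² + δc²) = √(301 + 1.44 + 121) = 20.6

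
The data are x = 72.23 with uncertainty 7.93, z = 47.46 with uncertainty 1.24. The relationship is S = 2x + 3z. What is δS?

16.3

Absolute uncertainties add in quadrature for a linear combination:
  (2·δx)² = 252;  (3·δz)² = 13.8
δS = √(265) = 16.3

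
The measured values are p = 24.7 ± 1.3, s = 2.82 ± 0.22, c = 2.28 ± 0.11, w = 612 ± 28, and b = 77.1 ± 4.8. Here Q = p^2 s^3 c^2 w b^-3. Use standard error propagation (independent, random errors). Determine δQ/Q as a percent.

33.5%

Since Q is a product/quotient, work with relative uncertainties:
  (2·δp/p)² = (2×0.0526)² = 0.0111;  (3·δs/s)² = (3×0.0780)² = 0.0548;  (2·δc/c)² = (2×0.0482)² = 0.00931;  (1·δw/w)² = (1×0.0458)² = 0.00209;  (-3·δb/b)² = (-3×0.0623)² = 0.0349
δQ/Q = √(0.112) = 0.335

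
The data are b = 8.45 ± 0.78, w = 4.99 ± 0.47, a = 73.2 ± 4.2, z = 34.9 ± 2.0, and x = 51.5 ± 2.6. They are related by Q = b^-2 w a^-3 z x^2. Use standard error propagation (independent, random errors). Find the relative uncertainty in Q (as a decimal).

For a monomial Q ∝ b^-2, w, a^-3, z, x^2, fractional errors add in quadrature:
  (-2·δb/b)² = (-2×0.0923)² = 0.0341;  (1·δw/w)² = (1×0.0942)² = 0.00887;  (-3·δa/a)² = (-3×0.0574)² = 0.0296;  (1·δz/z)² = (1×0.0573)² = 0.00328;  (2·δx/x)² = (2×0.0505)² = 0.0102
δQ/Q = √(0.0861) = 0.293

0.293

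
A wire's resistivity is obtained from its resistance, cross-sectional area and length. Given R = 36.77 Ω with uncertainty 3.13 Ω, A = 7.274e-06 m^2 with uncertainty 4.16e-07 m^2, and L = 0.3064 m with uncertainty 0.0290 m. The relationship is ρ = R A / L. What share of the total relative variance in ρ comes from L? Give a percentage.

46.0%

(δρ/ρ)² = (1·δR/R)² + (1·δA/A)² + (-1·δL/L)²
  R term: (1×0.0851)² = 0.00725
  A term: (1×0.0572)² = 0.00327
  L term: (-1×0.0946)² = 0.00896
Total = 0.0195. Share from L = 0.00896/0.0195 = 0.460.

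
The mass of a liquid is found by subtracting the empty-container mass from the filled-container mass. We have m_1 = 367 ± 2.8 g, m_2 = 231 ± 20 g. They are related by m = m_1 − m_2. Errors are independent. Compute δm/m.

Sums and differences: (δm)² = Σ (cᵢ δxᵢ)².
  (δm_1)² = 7.84;  (δm_2)² = 400
δm = √(408) = 20.2 g
m = 136 g, so δm/m = 20.2/136 = 0.148.

0.148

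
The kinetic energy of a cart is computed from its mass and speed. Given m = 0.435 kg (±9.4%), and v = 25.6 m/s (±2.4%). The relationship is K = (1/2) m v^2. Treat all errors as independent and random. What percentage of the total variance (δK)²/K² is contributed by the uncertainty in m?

79.3%

(δK/K)² = (1·δm/m)² + (2·δv/v)²
  m term: (1×0.0940)² = 0.00884
  v term: (2×0.0240)² = 0.00230
Total = 0.0111. Share from m = 0.00884/0.0111 = 0.793.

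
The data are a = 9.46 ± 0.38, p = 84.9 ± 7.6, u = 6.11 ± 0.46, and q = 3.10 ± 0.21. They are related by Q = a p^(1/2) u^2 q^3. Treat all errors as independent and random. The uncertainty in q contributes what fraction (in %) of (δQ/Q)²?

61.1%

(δQ/Q)² = (1·δa/a)² + (½·δp/p)² + (2·δu/u)² + (3·δq/q)²
  a term: (1×0.0402)² = 0.00161
  p term: (0.5×0.0895)² = 0.00200
  u term: (2×0.0753)² = 0.0227
  q term: (3×0.0677)² = 0.0413
Total = 0.0676. Share from q = 0.0413/0.0676 = 0.611.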